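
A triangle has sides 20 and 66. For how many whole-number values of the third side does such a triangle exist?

The third side lies in the open interval (46, 86).
Integers from 47 to 85 inclusive: 85 − 47 + 1 = 39.

39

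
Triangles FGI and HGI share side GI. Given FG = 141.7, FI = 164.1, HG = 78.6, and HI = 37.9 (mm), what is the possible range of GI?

40.7 < GI < 116.5

From triangle FGI: |141.7 − 164.1| < GI < 141.7 + 164.1, i.e. 22.4 < GI < 305.8.
From triangle HGI: 40.7 < GI < 116.5.
Both must hold, so GI lies in the intersection.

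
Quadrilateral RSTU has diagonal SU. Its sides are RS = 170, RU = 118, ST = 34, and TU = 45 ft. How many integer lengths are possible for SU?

26

From triangle RSU: 52 < SU < 288.
From triangle TSU: 11 < SU < 79.
Intersection: 52 < SU < 79, so integers 53 through 78: 26 values.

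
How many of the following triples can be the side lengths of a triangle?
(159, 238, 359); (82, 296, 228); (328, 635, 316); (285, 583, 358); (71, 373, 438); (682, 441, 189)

(159,238,359): 159+238 > 359 → valid
(82,228,296): 82+228 > 296 → valid
(316,328,635): 316+328 > 635 → valid
(285,358,583): 285+358 > 583 → valid
(71,373,438): 71+373 > 438 → valid
(189,441,682): 189+441 ≤ 682 → not valid
5 of the 6 triples form a triangle.

5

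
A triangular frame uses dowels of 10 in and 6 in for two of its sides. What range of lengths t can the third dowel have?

By the triangle inequality, t must be less than 10 + 6 = 16 and greater than |10 − 6| = 4.

4 < t < 16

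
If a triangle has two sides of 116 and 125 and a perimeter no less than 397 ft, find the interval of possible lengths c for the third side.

156 ≤ c < 241

Triangle inequality alone gives 9 < c < 241.
The perimeter condition gives c ≥ 397 − 116 − 125 = 156.
Intersecting the two: 156 ≤ c < 241.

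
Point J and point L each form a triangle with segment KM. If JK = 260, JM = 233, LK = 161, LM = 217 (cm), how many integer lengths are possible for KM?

321

From triangle JKM: 27 < KM < 493.
From triangle LKM: 56 < KM < 378.
Intersection: 56 < KM < 378, so integers 57 through 377: 321 values.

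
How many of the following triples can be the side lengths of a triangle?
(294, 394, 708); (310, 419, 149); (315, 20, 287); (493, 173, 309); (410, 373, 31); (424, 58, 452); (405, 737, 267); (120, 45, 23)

(294,394,708): 294+394 ≤ 708 → not valid
(149,310,419): 149+310 > 419 → valid
(20,287,315): 20+287 ≤ 315 → not valid
(173,309,493): 173+309 ≤ 493 → not valid
(31,373,410): 31+373 ≤ 410 → not valid
(58,424,452): 58+424 > 452 → valid
(267,405,737): 267+405 ≤ 737 → not valid
(23,45,120): 23+45 ≤ 120 → not valid
2 of the 8 triples form a triangle.

2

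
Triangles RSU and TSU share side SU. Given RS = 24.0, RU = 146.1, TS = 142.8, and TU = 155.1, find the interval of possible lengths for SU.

122.1 < SU < 170.1

From triangle RSU: |24.0 − 146.1| < SU < 24.0 + 146.1, i.e. 122.1 < SU < 170.1.
From triangle TSU: 12.3 < SU < 297.9.
Both must hold, so SU lies in the intersection.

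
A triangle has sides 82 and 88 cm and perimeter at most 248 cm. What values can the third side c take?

6 < c ≤ 78

Triangle inequality alone gives 6 < c < 170.
The perimeter condition gives c ≤ 248 − 82 − 88 = 78.
Intersecting the two: 6 < c ≤ 78.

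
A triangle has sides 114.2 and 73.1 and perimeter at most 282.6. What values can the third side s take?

Triangle inequality alone gives 41.1 < s < 187.3.
The perimeter condition gives s ≤ 282.6 − 114.2 − 73.1 = 95.3.
Intersecting the two: 41.1 < s ≤ 95.3.

41.1 < s ≤ 95.3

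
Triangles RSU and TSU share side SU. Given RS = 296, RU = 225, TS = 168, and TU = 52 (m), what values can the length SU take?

116 < SU < 220

From triangle RSU: |296 − 225| < SU < 296 + 225, i.e. 71 < SU < 521.
From triangle TSU: 116 < SU < 220.
Both must hold, so SU lies in the intersection.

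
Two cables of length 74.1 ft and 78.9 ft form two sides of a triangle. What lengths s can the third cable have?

By the triangle inequality, s must be less than 74.1 + 78.9 = 153.0 and greater than |74.1 − 78.9| = 4.8.

4.8 < s < 153.0 (ft)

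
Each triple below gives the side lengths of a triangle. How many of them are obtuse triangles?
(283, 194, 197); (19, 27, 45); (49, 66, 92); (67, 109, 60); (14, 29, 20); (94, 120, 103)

(283,194,197): 194²+197² = 76445 < 80089 = 283² → obtuse
(19,27,45): 19²+27² = 1090 < 2025 = 45² → obtuse
(49,66,92): 49²+66² = 6757 < 8464 = 92² → obtuse
(67,109,60): 60²+67² = 8089 < 11881 = 109² → obtuse
(14,29,20): 14²+20² = 596 < 841 = 29² → obtuse
(94,120,103): 94²+103² = 19445 > 14400 = 120² → acute
5 of the 6 are obtuse.

5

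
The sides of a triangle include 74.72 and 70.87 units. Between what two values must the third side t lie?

By the triangle inequality, t must be less than 74.72 + 70.87 = 145.59 and greater than |74.72 − 70.87| = 3.85.

3.85 < t < 145.59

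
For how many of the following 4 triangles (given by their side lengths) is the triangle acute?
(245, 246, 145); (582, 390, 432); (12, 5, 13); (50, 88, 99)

2

(245,246,145): 145²+245² = 81050 > 60516 = 246² → acute
(582,390,432): 390²+432² = 338724 = 582² → right
(12,5,13): 5²+12² = 169 = 13² → right
(50,88,99): 50²+88² = 10244 > 9801 = 99² → acute
2 of the 4 are acute.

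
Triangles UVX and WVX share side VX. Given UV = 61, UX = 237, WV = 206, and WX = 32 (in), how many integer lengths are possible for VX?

61

From triangle UVX: 176 < VX < 298.
From triangle WVX: 174 < VX < 238.
Intersection: 176 < VX < 238, so integers 177 through 237: 61 values.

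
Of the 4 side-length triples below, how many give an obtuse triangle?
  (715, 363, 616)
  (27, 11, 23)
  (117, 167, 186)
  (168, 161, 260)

2

(715,363,616): 363²+616² = 511225 = 715² → right
(27,11,23): 11²+23² = 650 < 729 = 27² → obtuse
(117,167,186): 117²+167² = 41578 > 34596 = 186² → acute
(168,161,260): 161²+168² = 54145 < 67600 = 260² → obtuse
2 of the 4 are obtuse.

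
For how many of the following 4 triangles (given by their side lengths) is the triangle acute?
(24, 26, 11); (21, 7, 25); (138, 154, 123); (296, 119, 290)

3

(24,26,11): 11²+24² = 697 > 676 = 26² → acute
(21,7,25): 7²+21² = 490 < 625 = 25² → obtuse
(138,154,123): 123²+138² = 34173 > 23716 = 154² → acute
(296,119,290): 119²+290² = 98261 > 87616 = 296² → acute
3 of the 4 are acute.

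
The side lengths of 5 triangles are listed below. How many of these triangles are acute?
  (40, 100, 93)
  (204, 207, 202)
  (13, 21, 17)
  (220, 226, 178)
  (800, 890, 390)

4

(40,100,93): 40²+93² = 10249 > 10000 = 100² → acute
(204,207,202): 202²+204² = 82420 > 42849 = 207² → acute
(13,21,17): 13²+17² = 458 > 441 = 21² → acute
(220,226,178): 178²+220² = 80084 > 51076 = 226² → acute
(800,890,390): 390²+800² = 792100 = 890² → right
4 of the 5 are acute.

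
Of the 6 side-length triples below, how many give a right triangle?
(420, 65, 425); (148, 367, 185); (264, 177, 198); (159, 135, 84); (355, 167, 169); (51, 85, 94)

2

(420,65,425): 65²+420² = 180625 = 425² → right
(148,367,185): 148+185 ≤ 367, not a triangle
(264,177,198): 177²+198² = 70533 > 69696 = 264² → acute
(159,135,84): 84²+135² = 25281 = 159² → right
(355,167,169): 167+169 ≤ 355, not a triangle
(51,85,94): 51²+85² = 9826 > 8836 = 94² → acute
2 of the 6 are right.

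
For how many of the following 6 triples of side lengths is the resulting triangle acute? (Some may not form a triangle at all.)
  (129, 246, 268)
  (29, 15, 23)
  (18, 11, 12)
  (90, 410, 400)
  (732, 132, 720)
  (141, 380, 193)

1

(129,246,268): 129²+246² = 77157 > 71824 = 268² → acute
(29,15,23): 15²+23² = 754 < 841 = 29² → obtuse
(18,11,12): 11²+12² = 265 < 324 = 18² → obtuse
(90,410,400): 90²+400² = 168100 = 410² → right
(732,132,720): 132²+720² = 535824 = 732² → right
(141,380,193): 141+193 ≤ 380, not a triangle
1 of the 6 is acute.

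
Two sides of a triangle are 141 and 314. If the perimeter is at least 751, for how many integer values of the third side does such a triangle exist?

Triangle inequality: 173 < x < 455. Perimeter ≥ 751 gives x ≥ 751 − 141 − 314 = 296.
So 296 ≤ x < 455; integers 296 through 454: 159 values.

159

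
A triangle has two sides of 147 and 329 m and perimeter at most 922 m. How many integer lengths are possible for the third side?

Triangle inequality: 182 < x < 476. Perimeter ≤ 922 gives x ≤ 922 − 147 − 329 = 446.
So 182 < x ≤ 446; integers 183 through 446: 264 values.

264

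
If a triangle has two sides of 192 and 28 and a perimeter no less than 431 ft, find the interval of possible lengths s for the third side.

Triangle inequality alone gives 164 < s < 220.
The perimeter condition gives s ≥ 431 − 192 − 28 = 211.
Intersecting the two: 211 ≤ s < 220.

211 ≤ s < 220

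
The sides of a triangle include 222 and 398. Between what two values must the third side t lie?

176 < t < 620

By the triangle inequality, t must be less than 222 + 398 = 620 and greater than |222 − 398| = 176.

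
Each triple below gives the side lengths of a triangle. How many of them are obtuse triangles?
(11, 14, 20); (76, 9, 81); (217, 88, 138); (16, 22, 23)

(11,14,20): 11²+14² = 317 < 400 = 20² → obtuse
(76,9,81): 9²+76² = 5857 < 6561 = 81² → obtuse
(217,88,138): 88²+138² = 26788 < 47089 = 217² → obtuse
(16,22,23): 16²+22² = 740 > 529 = 23² → acute
3 of the 4 are obtuse.

3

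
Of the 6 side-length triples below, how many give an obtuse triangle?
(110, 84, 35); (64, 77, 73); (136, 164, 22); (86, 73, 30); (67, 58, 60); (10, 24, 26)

2

(110,84,35): 35²+84² = 8281 < 12100 = 110² → obtuse
(64,77,73): 64²+73² = 9425 > 5929 = 77² → acute
(136,164,22): 22+136 ≤ 164, not a triangle
(86,73,30): 30²+73² = 6229 < 7396 = 86² → obtuse
(67,58,60): 58²+60² = 6964 > 4489 = 67² → acute
(10,24,26): 10²+24² = 676 = 26² → right
2 of the 6 are obtuse.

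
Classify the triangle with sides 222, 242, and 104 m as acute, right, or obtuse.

Compare the square of the longest side to the sum of squares of the other two: 104² + 222² = 60100 > 58564 = 242².

acute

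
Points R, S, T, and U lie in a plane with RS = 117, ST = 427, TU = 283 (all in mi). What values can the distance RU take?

27 ≤ RU ≤ 827 mi

The maximum is all hops collinear in one direction: 117 + 427 + 283 = 827.
The longest hop is 427; the others sum to 400. Folding the others back against it leaves at least 427 − 400 = 27.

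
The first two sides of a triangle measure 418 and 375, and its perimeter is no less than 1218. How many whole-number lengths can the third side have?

Triangle inequality: 43 < x < 793. Perimeter ≥ 1218 gives x ≥ 1218 − 418 − 375 = 425.
So 425 ≤ x < 793; integers 425 through 792: 368 values.

368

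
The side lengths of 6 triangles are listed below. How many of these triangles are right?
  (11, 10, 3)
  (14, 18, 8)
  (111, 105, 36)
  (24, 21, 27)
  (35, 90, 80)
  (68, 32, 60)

2

(11,10,3): 3²+10² = 109 < 121 = 11² → obtuse
(14,18,8): 8²+14² = 260 < 324 = 18² → obtuse
(111,105,36): 36²+105² = 12321 = 111² → right
(24,21,27): 21²+24² = 1017 > 729 = 27² → acute
(35,90,80): 35²+80² = 7625 < 8100 = 90² → obtuse
(68,32,60): 32²+60² = 4624 = 68² → right
2 of the 6 are right.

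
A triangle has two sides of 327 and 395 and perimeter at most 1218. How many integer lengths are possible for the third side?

Triangle inequality: 68 < x < 722. Perimeter ≤ 1218 gives x ≤ 1218 − 327 − 395 = 496.
So 68 < x ≤ 496; integers 69 through 496: 428 values.

428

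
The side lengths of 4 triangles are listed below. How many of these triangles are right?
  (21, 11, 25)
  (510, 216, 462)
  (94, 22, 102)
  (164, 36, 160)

2

(21,11,25): 11²+21² = 562 < 625 = 25² → obtuse
(510,216,462): 216²+462² = 260100 = 510² → right
(94,22,102): 22²+94² = 9320 < 10404 = 102² → obtuse
(164,36,160): 36²+160² = 26896 = 164² → right
2 of the 4 are right.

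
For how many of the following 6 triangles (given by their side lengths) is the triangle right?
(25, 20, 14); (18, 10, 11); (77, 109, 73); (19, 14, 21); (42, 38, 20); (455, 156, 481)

(25,20,14): 14²+20² = 596 < 625 = 25² → obtuse
(18,10,11): 10²+11² = 221 < 324 = 18² → obtuse
(77,109,73): 73²+77² = 11258 < 11881 = 109² → obtuse
(19,14,21): 14²+19² = 557 > 441 = 21² → acute
(42,38,20): 20²+38² = 1844 > 1764 = 42² → acute
(455,156,481): 156²+455² = 231361 = 481² → right
1 of the 6 is right.

1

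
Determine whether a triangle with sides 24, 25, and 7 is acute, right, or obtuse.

Compare the square of the longest side to the sum of squares of the other two: 7² + 24² = 625 = 25².

right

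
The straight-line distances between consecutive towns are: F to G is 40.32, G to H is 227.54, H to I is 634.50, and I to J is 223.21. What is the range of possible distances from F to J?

The maximum is all hops collinear in one direction: 40.32 + 227.54 + 634.50 + 223.21 = 1125.57.
The longest hop is 634.50; the others sum to 491.07. Folding the others back against it leaves at least 634.50 − 491.07 = 143.43.

143.43 ≤ FJ ≤ 1125.57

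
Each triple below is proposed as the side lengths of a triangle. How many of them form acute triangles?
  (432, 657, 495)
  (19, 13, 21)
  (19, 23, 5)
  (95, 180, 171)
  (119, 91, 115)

3

(432,657,495): 432²+495² = 431649 = 657² → right
(19,13,21): 13²+19² = 530 > 441 = 21² → acute
(19,23,5): 5²+19² = 386 < 529 = 23² → obtuse
(95,180,171): 95²+171² = 38266 > 32400 = 180² → acute
(119,91,115): 91²+115² = 21506 > 14161 = 119² → acute
3 of the 5 are acute.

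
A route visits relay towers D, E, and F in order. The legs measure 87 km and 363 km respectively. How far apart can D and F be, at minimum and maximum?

By the triangle inequality, |87 − 363| ≤ DF ≤ 87 + 363.

276 ≤ DF ≤ 450 km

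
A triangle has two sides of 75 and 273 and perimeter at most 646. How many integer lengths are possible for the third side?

Triangle inequality: 198 < x < 348. Perimeter ≤ 646 gives x ≤ 646 − 75 − 273 = 298.
So 198 < x ≤ 298; integers 199 through 298: 100 values.

100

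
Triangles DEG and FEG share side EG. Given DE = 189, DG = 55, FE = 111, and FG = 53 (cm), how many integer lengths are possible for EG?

29

From triangle DEG: 134 < EG < 244.
From triangle FEG: 58 < EG < 164.
Intersection: 134 < EG < 164, so integers 135 through 163: 29 values.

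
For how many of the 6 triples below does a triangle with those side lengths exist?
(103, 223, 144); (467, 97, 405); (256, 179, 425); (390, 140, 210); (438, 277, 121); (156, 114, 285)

(103,144,223): 103+144 > 223 → valid
(97,405,467): 97+405 > 467 → valid
(179,256,425): 179+256 > 425 → valid
(140,210,390): 140+210 ≤ 390 → not valid
(121,277,438): 121+277 ≤ 438 → not valid
(114,156,285): 114+156 ≤ 285 → not valid
3 of the 6 triples form a triangle.

3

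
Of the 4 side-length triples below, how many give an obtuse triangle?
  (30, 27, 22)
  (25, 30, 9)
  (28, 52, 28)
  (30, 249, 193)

(30,27,22): 22²+27² = 1213 > 900 = 30² → acute
(25,30,9): 9²+25² = 706 < 900 = 30² → obtuse
(28,52,28): 28²+28² = 1568 < 2704 = 52² → obtuse
(30,249,193): 30+193 ≤ 249, not a triangle
2 of the 4 are obtuse.

2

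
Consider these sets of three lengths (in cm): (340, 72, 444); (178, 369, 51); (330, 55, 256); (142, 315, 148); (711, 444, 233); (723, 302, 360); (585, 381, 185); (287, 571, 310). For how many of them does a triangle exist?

1

(72,340,444): 72+340 ≤ 444 → not valid
(51,178,369): 51+178 ≤ 369 → not valid
(55,256,330): 55+256 ≤ 330 → not valid
(142,148,315): 142+148 ≤ 315 → not valid
(233,444,711): 233+444 ≤ 711 → not valid
(302,360,723): 302+360 ≤ 723 → not valid
(185,381,585): 185+381 ≤ 585 → not valid
(287,310,571): 287+310 > 571 → valid
1 of the 8 triples forms a triangle.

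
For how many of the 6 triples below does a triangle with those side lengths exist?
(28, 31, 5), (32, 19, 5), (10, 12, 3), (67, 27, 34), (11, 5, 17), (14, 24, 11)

(5,28,31): 5+28 > 31 → valid
(5,19,32): 5+19 ≤ 32 → not valid
(3,10,12): 3+10 > 12 → valid
(27,34,67): 27+34 ≤ 67 → not valid
(5,11,17): 5+11 ≤ 17 → not valid
(11,14,24): 11+14 > 24 → valid
3 of the 6 triples form a triangle.

3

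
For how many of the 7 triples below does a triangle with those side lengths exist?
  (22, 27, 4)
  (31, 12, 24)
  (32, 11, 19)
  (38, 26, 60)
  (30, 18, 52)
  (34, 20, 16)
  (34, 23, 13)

4

(4,22,27): 4+22 ≤ 27 → not valid
(12,24,31): 12+24 > 31 → valid
(11,19,32): 11+19 ≤ 32 → not valid
(26,38,60): 26+38 > 60 → valid
(18,30,52): 18+30 ≤ 52 → not valid
(16,20,34): 16+20 > 34 → valid
(13,23,34): 13+23 > 34 → valid
4 of the 7 triples form a triangle.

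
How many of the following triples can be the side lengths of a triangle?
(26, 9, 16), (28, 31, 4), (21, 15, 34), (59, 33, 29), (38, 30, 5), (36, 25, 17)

4

(9,16,26): 9+16 ≤ 26 → not valid
(4,28,31): 4+28 > 31 → valid
(15,21,34): 15+21 > 34 → valid
(29,33,59): 29+33 > 59 → valid
(5,30,38): 5+30 ≤ 38 → not valid
(17,25,36): 17+25 > 36 → valid
4 of the 6 triples form a triangle.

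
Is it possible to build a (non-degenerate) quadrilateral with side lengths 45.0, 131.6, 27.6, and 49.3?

For a quadrilateral, each side must be shorter than the sum of the others.
Here the longest side is 131.6, but the remaining 3 sides sum to only 121.9.

No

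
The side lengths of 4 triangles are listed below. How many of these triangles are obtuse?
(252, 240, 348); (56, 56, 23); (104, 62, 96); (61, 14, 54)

(252,240,348): 240²+252² = 121104 = 348² → right
(56,56,23): 23²+56² = 3665 > 3136 = 56² → acute
(104,62,96): 62²+96² = 13060 > 10816 = 104² → acute
(61,14,54): 14²+54² = 3112 < 3721 = 61² → obtuse
1 of the 4 is obtuse.

1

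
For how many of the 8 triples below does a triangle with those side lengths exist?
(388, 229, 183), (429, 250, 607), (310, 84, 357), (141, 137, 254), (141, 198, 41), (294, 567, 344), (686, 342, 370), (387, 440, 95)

7

(183,229,388): 183+229 > 388 → valid
(250,429,607): 250+429 > 607 → valid
(84,310,357): 84+310 > 357 → valid
(137,141,254): 137+141 > 254 → valid
(41,141,198): 41+141 ≤ 198 → not valid
(294,344,567): 294+344 > 567 → valid
(342,370,686): 342+370 > 686 → valid
(95,387,440): 95+387 > 440 → valid
7 of the 8 triples form a triangle.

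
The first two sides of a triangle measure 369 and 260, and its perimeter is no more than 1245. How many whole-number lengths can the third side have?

Triangle inequality: 109 < x < 629. Perimeter ≤ 1245 gives x ≤ 1245 − 369 − 260 = 616.
So 109 < x ≤ 616; integers 110 through 616: 507 values.

507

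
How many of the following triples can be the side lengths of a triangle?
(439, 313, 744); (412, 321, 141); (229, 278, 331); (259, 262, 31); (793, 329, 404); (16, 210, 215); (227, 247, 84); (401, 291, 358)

(313,439,744): 313+439 > 744 → valid
(141,321,412): 141+321 > 412 → valid
(229,278,331): 229+278 > 331 → valid
(31,259,262): 31+259 > 262 → valid
(329,404,793): 329+404 ≤ 793 → not valid
(16,210,215): 16+210 > 215 → valid
(84,227,247): 84+227 > 247 → valid
(291,358,401): 291+358 > 401 → valid
7 of the 8 triples form a triangle.

7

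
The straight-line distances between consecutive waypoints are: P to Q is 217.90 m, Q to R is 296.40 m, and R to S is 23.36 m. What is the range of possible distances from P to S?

The maximum is all hops collinear in one direction: 217.90 + 296.40 + 23.36 = 537.66.
The longest hop is 296.40; the others sum to 241.26. Folding the others back against it leaves at least 296.40 − 241.26 = 55.14.

55.14 ≤ PS ≤ 537.66 m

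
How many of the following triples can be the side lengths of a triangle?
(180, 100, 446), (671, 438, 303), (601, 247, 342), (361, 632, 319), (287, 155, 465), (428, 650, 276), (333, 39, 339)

4

(100,180,446): 100+180 ≤ 446 → not valid
(303,438,671): 303+438 > 671 → valid
(247,342,601): 247+342 ≤ 601 → not valid
(319,361,632): 319+361 > 632 → valid
(155,287,465): 155+287 ≤ 465 → not valid
(276,428,650): 276+428 > 650 → valid
(39,333,339): 39+333 > 339 → valid
4 of the 7 triples form a triangle.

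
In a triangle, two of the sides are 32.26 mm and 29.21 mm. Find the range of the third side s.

3.05 < s < 61.47

By the triangle inequality, s must be less than 32.26 + 29.21 = 61.47 and greater than |32.26 − 29.21| = 3.05.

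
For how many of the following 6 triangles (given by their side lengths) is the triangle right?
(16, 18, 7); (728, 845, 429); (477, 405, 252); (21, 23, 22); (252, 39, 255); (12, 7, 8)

3

(16,18,7): 7²+16² = 305 < 324 = 18² → obtuse
(728,845,429): 429²+728² = 714025 = 845² → right
(477,405,252): 252²+405² = 227529 = 477² → right
(21,23,22): 21²+22² = 925 > 529 = 23² → acute
(252,39,255): 39²+252² = 65025 = 255² → right
(12,7,8): 7²+8² = 113 < 144 = 12² → obtuse
3 of the 6 are right.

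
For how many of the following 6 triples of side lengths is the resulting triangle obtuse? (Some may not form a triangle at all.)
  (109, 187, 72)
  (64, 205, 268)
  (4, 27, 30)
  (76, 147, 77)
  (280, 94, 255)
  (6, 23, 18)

(109,187,72): 72+109 ≤ 187, not a triangle
(64,205,268): 64²+205² = 46121 < 71824 = 268² → obtuse
(4,27,30): 4²+27² = 745 < 900 = 30² → obtuse
(76,147,77): 76²+77² = 11705 < 21609 = 147² → obtuse
(280,94,255): 94²+255² = 73861 < 78400 = 280² → obtuse
(6,23,18): 6²+18² = 360 < 529 = 23² → obtuse
5 of the 6 are obtuse.

5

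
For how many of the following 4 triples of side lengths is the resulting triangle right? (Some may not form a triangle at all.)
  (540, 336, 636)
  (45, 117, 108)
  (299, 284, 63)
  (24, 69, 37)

(540,336,636): 336²+540² = 404496 = 636² → right
(45,117,108): 45²+108² = 13689 = 117² → right
(299,284,63): 63²+284² = 84625 < 89401 = 299² → obtuse
(24,69,37): 24+37 ≤ 69, not a triangle
2 of the 4 are right.

2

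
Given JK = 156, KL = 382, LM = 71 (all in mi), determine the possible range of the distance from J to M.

155 ≤ JM ≤ 609 mi

The maximum is all hops collinear in one direction: 156 + 382 + 71 = 609.
The longest hop is 382; the others sum to 227. Folding the others back against it leaves at least 382 − 227 = 155.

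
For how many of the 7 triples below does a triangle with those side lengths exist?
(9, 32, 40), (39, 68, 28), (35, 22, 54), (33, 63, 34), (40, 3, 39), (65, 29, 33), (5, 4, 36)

(9,32,40): 9+32 > 40 → valid
(28,39,68): 28+39 ≤ 68 → not valid
(22,35,54): 22+35 > 54 → valid
(33,34,63): 33+34 > 63 → valid
(3,39,40): 3+39 > 40 → valid
(29,33,65): 29+33 ≤ 65 → not valid
(4,5,36): 4+5 ≤ 36 → not valid
4 of the 7 triples form a triangle.

4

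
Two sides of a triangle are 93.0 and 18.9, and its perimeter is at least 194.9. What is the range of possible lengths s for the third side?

Triangle inequality alone gives 74.1 < s < 111.9.
The perimeter condition gives s ≥ 194.9 − 93.0 − 18.9 = 83.0.
Intersecting the two: 83.0 ≤ s < 111.9.

83.0 ≤ s < 111.9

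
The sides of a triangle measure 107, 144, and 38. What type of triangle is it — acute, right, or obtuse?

Compare the square of the longest side to the sum of squares of the other two: 38² + 107² = 12893 < 20736 = 144².

obtuse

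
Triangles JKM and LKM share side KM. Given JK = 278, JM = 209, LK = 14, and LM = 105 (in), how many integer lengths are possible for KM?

27

From triangle JKM: 69 < KM < 487.
From triangle LKM: 91 < KM < 119.
Intersection: 91 < KM < 119, so integers 92 through 118: 27 values.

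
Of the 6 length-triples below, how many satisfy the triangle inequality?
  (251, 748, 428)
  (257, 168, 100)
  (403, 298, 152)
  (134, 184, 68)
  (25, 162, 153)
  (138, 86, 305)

(251,428,748): 251+428 ≤ 748 → not valid
(100,168,257): 100+168 > 257 → valid
(152,298,403): 152+298 > 403 → valid
(68,134,184): 68+134 > 184 → valid
(25,153,162): 25+153 > 162 → valid
(86,138,305): 86+138 ≤ 305 → not valid
4 of the 6 triples form a triangle.

4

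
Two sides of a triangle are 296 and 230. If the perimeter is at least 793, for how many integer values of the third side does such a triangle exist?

259

Triangle inequality: 66 < x < 526. Perimeter ≥ 793 gives x ≥ 793 − 296 − 230 = 267.
So 267 ≤ x < 526; integers 267 through 525: 259 values.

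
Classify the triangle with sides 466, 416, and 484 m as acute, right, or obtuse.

Compare the square of the longest side to the sum of squares of the other two: 416² + 466² = 390212 > 234256 = 484².

acute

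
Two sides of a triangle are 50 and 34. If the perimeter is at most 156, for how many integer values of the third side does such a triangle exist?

Triangle inequality: 16 < x < 84. Perimeter ≤ 156 gives x ≤ 156 − 50 − 34 = 72.
So 16 < x ≤ 72; integers 17 through 72: 56 values.

56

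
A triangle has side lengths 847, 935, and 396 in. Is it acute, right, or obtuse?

Compare the square of the longest side to the sum of squares of the other two: 396² + 847² = 874225 = 935².

right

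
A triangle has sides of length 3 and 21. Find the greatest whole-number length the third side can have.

The third side must be strictly less than 3 + 21 = 24.
The largest integer below 24 is 23.

23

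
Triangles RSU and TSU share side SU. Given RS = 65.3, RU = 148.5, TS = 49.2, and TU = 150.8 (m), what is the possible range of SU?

101.6 < SU < 200.0

From triangle RSU: |65.3 − 148.5| < SU < 65.3 + 148.5, i.e. 83.2 < SU < 213.8.
From triangle TSU: 101.6 < SU < 200.0.
Both must hold, so SU lies in the intersection.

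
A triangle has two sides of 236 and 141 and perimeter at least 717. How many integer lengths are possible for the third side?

Triangle inequality: 95 < x < 377. Perimeter ≥ 717 gives x ≥ 717 − 236 − 141 = 340.
So 340 ≤ x < 377; integers 340 through 376: 37 values.

37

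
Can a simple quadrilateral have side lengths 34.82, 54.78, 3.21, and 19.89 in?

A quadrilateral exists iff every side is shorter than the sum of the others — equivalently, the longest side is less than the sum of the rest.
Longest side 54.78 < 57.92 (sum of the remaining 3), so yes.

Yes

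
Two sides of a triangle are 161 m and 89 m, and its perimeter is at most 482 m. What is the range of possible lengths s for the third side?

Triangle inequality alone gives 72 < s < 250.
The perimeter condition gives s ≤ 482 − 161 − 89 = 232.
Intersecting the two: 72 < s ≤ 232.

72 < s ≤ 232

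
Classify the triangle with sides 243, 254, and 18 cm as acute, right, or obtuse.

Compare the square of the longest side to the sum of squares of the other two: 18² + 243² = 59373 < 64516 = 254².

obtuse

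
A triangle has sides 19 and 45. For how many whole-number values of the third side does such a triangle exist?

37

The third side lies in the open interval (26, 64).
Integers from 27 to 63 inclusive: 63 − 27 + 1 = 37.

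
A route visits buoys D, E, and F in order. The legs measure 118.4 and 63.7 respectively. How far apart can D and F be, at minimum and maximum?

By the triangle inequality, |118.4 − 63.7| ≤ DF ≤ 118.4 + 63.7.

54.7 ≤ DF ≤ 182.1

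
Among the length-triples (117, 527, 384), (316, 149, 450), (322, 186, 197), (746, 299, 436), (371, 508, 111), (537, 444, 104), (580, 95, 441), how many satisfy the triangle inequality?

3

(117,384,527): 117+384 ≤ 527 → not valid
(149,316,450): 149+316 > 450 → valid
(186,197,322): 186+197 > 322 → valid
(299,436,746): 299+436 ≤ 746 → not valid
(111,371,508): 111+371 ≤ 508 → not valid
(104,444,537): 104+444 > 537 → valid
(95,441,580): 95+441 ≤ 580 → not valid
3 of the 7 triples form a triangle.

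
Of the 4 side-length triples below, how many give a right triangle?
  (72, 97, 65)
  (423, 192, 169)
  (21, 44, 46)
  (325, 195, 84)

1

(72,97,65): 65²+72² = 9409 = 97² → right
(423,192,169): 169+192 ≤ 423, not a triangle
(21,44,46): 21²+44² = 2377 > 2116 = 46² → acute
(325,195,84): 84+195 ≤ 325, not a triangle
1 of the 4 is right.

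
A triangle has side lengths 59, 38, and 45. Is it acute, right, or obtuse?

Compare the square of the longest side to the sum of squares of the other two: 38² + 45² = 3469 < 3481 = 59².

obtuse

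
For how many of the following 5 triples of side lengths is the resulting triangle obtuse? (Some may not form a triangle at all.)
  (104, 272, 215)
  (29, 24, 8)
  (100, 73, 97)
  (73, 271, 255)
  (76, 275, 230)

(104,272,215): 104²+215² = 57041 < 73984 = 272² → obtuse
(29,24,8): 8²+24² = 640 < 841 = 29² → obtuse
(100,73,97): 73²+97² = 14738 > 10000 = 100² → acute
(73,271,255): 73²+255² = 70354 < 73441 = 271² → obtuse
(76,275,230): 76²+230² = 58676 < 75625 = 275² → obtuse
4 of the 5 are obtuse.

4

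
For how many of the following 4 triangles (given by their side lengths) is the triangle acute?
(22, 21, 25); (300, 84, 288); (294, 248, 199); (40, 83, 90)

(22,21,25): 21²+22² = 925 > 625 = 25² → acute
(300,84,288): 84²+288² = 90000 = 300² → right
(294,248,199): 199²+248² = 101105 > 86436 = 294² → acute
(40,83,90): 40²+83² = 8489 > 8100 = 90² → acute
3 of the 4 are acute.

3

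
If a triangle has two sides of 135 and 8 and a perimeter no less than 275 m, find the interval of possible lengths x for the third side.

132 ≤ x < 143

Triangle inequality alone gives 127 < x < 143.
The perimeter condition gives x ≥ 275 − 135 − 8 = 132.
Intersecting the two: 132 ≤ x < 143.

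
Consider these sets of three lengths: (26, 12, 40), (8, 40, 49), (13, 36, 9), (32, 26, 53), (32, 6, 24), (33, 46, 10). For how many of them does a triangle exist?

(12,26,40): 12+26 ≤ 40 → not valid
(8,40,49): 8+40 ≤ 49 → not valid
(9,13,36): 9+13 ≤ 36 → not valid
(26,32,53): 26+32 > 53 → valid
(6,24,32): 6+24 ≤ 32 → not valid
(10,33,46): 10+33 ≤ 46 → not valid
1 of the 6 triples forms a triangle.

1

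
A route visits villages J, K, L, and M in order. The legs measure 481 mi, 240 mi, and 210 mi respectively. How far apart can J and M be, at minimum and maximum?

31 ≤ JM ≤ 931 mi

The maximum is all hops collinear in one direction: 481 + 240 + 210 = 931.
The longest hop is 481; the others sum to 450. Folding the others back against it leaves at least 481 − 450 = 31.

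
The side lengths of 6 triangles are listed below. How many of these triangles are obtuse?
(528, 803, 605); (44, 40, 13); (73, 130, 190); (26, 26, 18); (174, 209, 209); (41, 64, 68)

(528,803,605): 528²+605² = 644809 = 803² → right
(44,40,13): 13²+40² = 1769 < 1936 = 44² → obtuse
(73,130,190): 73²+130² = 22229 < 36100 = 190² → obtuse
(26,26,18): 18²+26² = 1000 > 676 = 26² → acute
(174,209,209): 174²+209² = 73957 > 43681 = 209² → acute
(41,64,68): 41²+64² = 5777 > 4624 = 68² → acute
2 of the 6 are obtuse.

2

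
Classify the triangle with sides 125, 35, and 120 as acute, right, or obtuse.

Compare the square of the longest side to the sum of squares of the other two: 35² + 120² = 15625 = 125².

right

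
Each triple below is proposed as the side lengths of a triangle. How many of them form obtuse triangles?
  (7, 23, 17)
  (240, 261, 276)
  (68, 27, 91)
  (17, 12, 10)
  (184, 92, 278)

3

(7,23,17): 7²+17² = 338 < 529 = 23² → obtuse
(240,261,276): 240²+261² = 125721 > 76176 = 276² → acute
(68,27,91): 27²+68² = 5353 < 8281 = 91² → obtuse
(17,12,10): 10²+12² = 244 < 289 = 17² → obtuse
(184,92,278): 92+184 ≤ 278, not a triangle
3 of the 5 are obtuse.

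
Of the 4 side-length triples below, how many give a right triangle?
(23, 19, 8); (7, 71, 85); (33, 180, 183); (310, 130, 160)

1

(23,19,8): 8²+19² = 425 < 529 = 23² → obtuse
(7,71,85): 7+71 ≤ 85, not a triangle
(33,180,183): 33²+180² = 33489 = 183² → right
(310,130,160): 130+160 ≤ 310, not a triangle
1 of the 4 is right.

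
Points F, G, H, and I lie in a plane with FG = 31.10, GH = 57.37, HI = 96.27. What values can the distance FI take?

The maximum is all hops collinear in one direction: 31.10 + 57.37 + 96.27 = 184.74.
The longest hop is 96.27; the others sum to 88.47. Folding the others back against it leaves at least 96.27 − 88.47 = 7.80.

7.80 ≤ FI ≤ 184.74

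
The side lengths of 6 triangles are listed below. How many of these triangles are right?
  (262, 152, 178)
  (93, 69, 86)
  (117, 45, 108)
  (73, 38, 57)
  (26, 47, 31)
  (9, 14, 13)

1

(262,152,178): 152²+178² = 54788 < 68644 = 262² → obtuse
(93,69,86): 69²+86² = 12157 > 8649 = 93² → acute
(117,45,108): 45²+108² = 13689 = 117² → right
(73,38,57): 38²+57² = 4693 < 5329 = 73² → obtuse
(26,47,31): 26²+31² = 1637 < 2209 = 47² → obtuse
(9,14,13): 9²+13² = 250 > 196 = 14² → acute
1 of the 6 is right.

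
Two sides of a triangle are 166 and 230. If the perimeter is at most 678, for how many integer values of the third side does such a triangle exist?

Triangle inequality: 64 < x < 396. Perimeter ≤ 678 gives x ≤ 678 − 166 − 230 = 282.
So 64 < x ≤ 282; integers 65 through 282: 218 values.

218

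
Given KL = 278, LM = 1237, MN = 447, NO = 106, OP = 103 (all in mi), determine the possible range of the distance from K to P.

303 ≤ KP ≤ 2171 mi

The maximum is all hops collinear in one direction: 278 + 1237 + 447 + 106 + 103 = 2171.
The longest hop is 1237; the others sum to 934. Folding the others back against it leaves at least 1237 − 934 = 303.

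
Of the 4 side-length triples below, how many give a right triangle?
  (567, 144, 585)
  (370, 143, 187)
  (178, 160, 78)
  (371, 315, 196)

3

(567,144,585): 144²+567² = 342225 = 585² → right
(370,143,187): 143+187 ≤ 370, not a triangle
(178,160,78): 78²+160² = 31684 = 178² → right
(371,315,196): 196²+315² = 137641 = 371² → right
3 of the 4 are right.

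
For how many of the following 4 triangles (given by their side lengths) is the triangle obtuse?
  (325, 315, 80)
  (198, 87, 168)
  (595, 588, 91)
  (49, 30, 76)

(325,315,80): 80²+315² = 105625 = 325² → right
(198,87,168): 87²+168² = 35793 < 39204 = 198² → obtuse
(595,588,91): 91²+588² = 354025 = 595² → right
(49,30,76): 30²+49² = 3301 < 5776 = 76² → obtuse
2 of the 4 are obtuse.

2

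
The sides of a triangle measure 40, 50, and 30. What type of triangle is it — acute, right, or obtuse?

Compare the square of the longest side to the sum of squares of the other two: 30² + 40² = 2500 = 50².

right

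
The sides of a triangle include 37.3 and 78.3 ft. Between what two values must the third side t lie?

By the triangle inequality, t must be less than 37.3 + 78.3 = 115.6 and greater than |37.3 − 78.3| = 41.0.

41.0 < t < 115.6 (ft)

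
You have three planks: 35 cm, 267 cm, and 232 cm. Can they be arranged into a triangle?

No

The two shorter sides sum to 267, exactly equal to the longest side 267.
That gives only a degenerate (flat) triangle — the inequality must be strict.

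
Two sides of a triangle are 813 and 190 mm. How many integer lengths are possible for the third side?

The third side lies in the open interval (623, 1003).
Integers from 624 to 1002 inclusive: 1002 − 624 + 1 = 379.

379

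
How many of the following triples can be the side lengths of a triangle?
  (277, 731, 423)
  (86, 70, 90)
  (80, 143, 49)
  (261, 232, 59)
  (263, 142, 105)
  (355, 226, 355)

3

(277,423,731): 277+423 ≤ 731 → not valid
(70,86,90): 70+86 > 90 → valid
(49,80,143): 49+80 ≤ 143 → not valid
(59,232,261): 59+232 > 261 → valid
(105,142,263): 105+142 ≤ 263 → not valid
(226,355,355): 226+355 > 355 → valid
3 of the 6 triples form a triangle.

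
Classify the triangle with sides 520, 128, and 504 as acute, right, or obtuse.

right

Compare the square of the longest side to the sum of squares of the other two: 128² + 504² = 270400 = 520².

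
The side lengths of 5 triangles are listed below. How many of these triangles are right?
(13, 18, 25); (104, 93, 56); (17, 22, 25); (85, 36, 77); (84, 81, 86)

1

(13,18,25): 13²+18² = 493 < 625 = 25² → obtuse
(104,93,56): 56²+93² = 11785 > 10816 = 104² → acute
(17,22,25): 17²+22² = 773 > 625 = 25² → acute
(85,36,77): 36²+77² = 7225 = 85² → right
(84,81,86): 81²+84² = 13617 > 7396 = 86² → acute
1 of the 5 is right.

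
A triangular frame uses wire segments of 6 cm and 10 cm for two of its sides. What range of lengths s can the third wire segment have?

By the triangle inequality, s must be less than 6 + 10 = 16 and greater than |6 − 10| = 4.

4 < s < 16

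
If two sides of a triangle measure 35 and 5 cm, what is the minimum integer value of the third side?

31

The third side must be strictly greater than |35 − 5| = 30.
The smallest integer above 30 is 31.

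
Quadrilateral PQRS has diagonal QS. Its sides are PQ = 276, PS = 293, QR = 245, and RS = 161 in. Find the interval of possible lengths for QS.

From triangle PQS: |276 − 293| < QS < 276 + 293, i.e. 17 < QS < 569.
From triangle RQS: 84 < QS < 406.
Both must hold, so QS lies in the intersection.

84 < QS < 406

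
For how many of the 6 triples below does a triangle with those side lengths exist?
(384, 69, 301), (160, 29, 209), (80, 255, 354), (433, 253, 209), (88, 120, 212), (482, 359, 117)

(69,301,384): 69+301 ≤ 384 → not valid
(29,160,209): 29+160 ≤ 209 → not valid
(80,255,354): 80+255 ≤ 354 → not valid
(209,253,433): 209+253 > 433 → valid
(88,120,212): 88+120 ≤ 212 → not valid
(117,359,482): 117+359 ≤ 482 → not valid
1 of the 6 triples forms a triangle.

1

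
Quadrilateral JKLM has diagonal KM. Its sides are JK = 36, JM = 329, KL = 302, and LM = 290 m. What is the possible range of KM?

From triangle JKM: |36 − 329| < KM < 36 + 329, i.e. 293 < KM < 365.
From triangle LKM: 12 < KM < 592.
Both must hold, so KM lies in the intersection.

293 < KM < 365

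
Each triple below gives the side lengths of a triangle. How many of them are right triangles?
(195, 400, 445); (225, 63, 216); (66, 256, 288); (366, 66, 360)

3

(195,400,445): 195²+400² = 198025 = 445² → right
(225,63,216): 63²+216² = 50625 = 225² → right
(66,256,288): 66²+256² = 69892 < 82944 = 288² → obtuse
(366,66,360): 66²+360² = 133956 = 366² → right
3 of the 4 are right.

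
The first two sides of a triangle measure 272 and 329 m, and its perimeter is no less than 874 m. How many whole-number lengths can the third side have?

Triangle inequality: 57 < x < 601. Perimeter ≥ 874 gives x ≥ 874 − 272 − 329 = 273.
So 273 ≤ x < 601; integers 273 through 600: 328 values.

328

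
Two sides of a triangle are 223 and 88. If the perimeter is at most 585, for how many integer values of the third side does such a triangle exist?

139

Triangle inequality: 135 < x < 311. Perimeter ≤ 585 gives x ≤ 585 − 223 − 88 = 274.
So 135 < x ≤ 274; integers 136 through 274: 139 values.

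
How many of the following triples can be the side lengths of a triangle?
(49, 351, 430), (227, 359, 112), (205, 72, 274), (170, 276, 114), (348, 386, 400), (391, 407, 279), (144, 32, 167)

(49,351,430): 49+351 ≤ 430 → not valid
(112,227,359): 112+227 ≤ 359 → not valid
(72,205,274): 72+205 > 274 → valid
(114,170,276): 114+170 > 276 → valid
(348,386,400): 348+386 > 400 → valid
(279,391,407): 279+391 > 407 → valid
(32,144,167): 32+144 > 167 → valid
5 of the 7 triples form a triangle.

5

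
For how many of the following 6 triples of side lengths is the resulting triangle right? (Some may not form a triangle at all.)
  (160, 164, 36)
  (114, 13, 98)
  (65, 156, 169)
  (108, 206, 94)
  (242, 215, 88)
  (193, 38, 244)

2

(160,164,36): 36²+160² = 26896 = 164² → right
(114,13,98): 13+98 ≤ 114, not a triangle
(65,156,169): 65²+156² = 28561 = 169² → right
(108,206,94): 94+108 ≤ 206, not a triangle
(242,215,88): 88²+215² = 53969 < 58564 = 242² → obtuse
(193,38,244): 38+193 ≤ 244, not a triangle
2 of the 6 are right.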